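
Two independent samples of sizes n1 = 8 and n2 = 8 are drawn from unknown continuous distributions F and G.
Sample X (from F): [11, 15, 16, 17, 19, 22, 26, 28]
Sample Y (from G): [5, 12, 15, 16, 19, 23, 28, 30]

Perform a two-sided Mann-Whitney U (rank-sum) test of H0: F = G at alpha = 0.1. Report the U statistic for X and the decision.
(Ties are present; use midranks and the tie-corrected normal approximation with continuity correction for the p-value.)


Step 1: Combine and sort all 16 observations; assign midranks.
sorted (value, group): (5,Y), (11,X), (12,Y), (15,X), (15,Y), (16,X), (16,Y), (17,X), (19,X), (19,Y), (22,X), (23,Y), (26,X), (28,X), (28,Y), (30,Y)
ranks: 5->1, 11->2, 12->3, 15->4.5, 15->4.5, 16->6.5, 16->6.5, 17->8, 19->9.5, 19->9.5, 22->11, 23->12, 26->13, 28->14.5, 28->14.5, 30->16
Step 2: Rank sum for X: R1 = 2 + 4.5 + 6.5 + 8 + 9.5 + 11 + 13 + 14.5 = 69.
Step 3: U_X = R1 - n1(n1+1)/2 = 69 - 8*9/2 = 69 - 36 = 33.
       U_Y = n1*n2 - U_X = 64 - 33 = 31.
Step 4: Ties are present, so use the tie-corrected normal approximation (with continuity correction) for the p-value.
Step 5: p-value = 0.957998; compare to alpha = 0.1. fail to reject H0.

U_X = 33, p = 0.957998, fail to reject H0 at alpha = 0.1.


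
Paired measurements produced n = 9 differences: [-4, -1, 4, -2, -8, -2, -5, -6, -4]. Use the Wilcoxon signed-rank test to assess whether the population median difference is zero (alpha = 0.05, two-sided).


Step 1: Drop any zero differences (none here) and take |d_i|.
|d| = [4, 1, 4, 2, 8, 2, 5, 6, 4]
Step 2: Midrank |d_i| (ties get averaged ranks).
ranks: |4|->5, |1|->1, |4|->5, |2|->2.5, |8|->9, |2|->2.5, |5|->7, |6|->8, |4|->5
Step 3: Attach original signs; sum ranks with positive sign and with negative sign.
W+ = 5 = 5
W- = 5 + 1 + 2.5 + 9 + 2.5 + 7 + 8 + 5 = 40
(Check: W+ + W- = 45 should equal n(n+1)/2 = 45.)
Step 4: Test statistic W = min(W+, W-) = 5.
Step 5: Ties in |d|, so use the tie-corrected normal approximation.
        E[W] = n(n+1)/4 = 9*10/4 = 22.5.
        Tie groups: |d|=2 (t=2), |d|=4 (t=3); sum(t^3 - t) = 30.
        Var[W] = n(n+1)(2n+1)/24 - sum(t^3-t)/48 = 1710/24 - 30/48 = 70.625.
        z = (W - E[W]) / sqrt(Var[W]) = (5 - 22.5) / 8.4039 = -2.0824.
        Two-sided p = 2*Phi(z) = 0.037308.
Step 6: alpha = 0.05. reject H0.

W+ = 5, W- = 40, W = min = 5, p = 0.037308, reject H0.


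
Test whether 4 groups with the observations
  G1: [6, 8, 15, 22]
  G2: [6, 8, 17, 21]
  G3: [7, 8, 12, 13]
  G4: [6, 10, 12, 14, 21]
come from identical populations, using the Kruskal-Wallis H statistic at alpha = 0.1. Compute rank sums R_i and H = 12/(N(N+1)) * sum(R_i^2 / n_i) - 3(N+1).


Step 1: Combine all N = 17 observations and assign midranks.
sorted (value, group, rank): (6,G1,2), (6,G2,2), (6,G4,2), (7,G3,4), (8,G1,6), (8,G2,6), (8,G3,6), (10,G4,8), (12,G3,9.5), (12,G4,9.5), (13,G3,11), (14,G4,12), (15,G1,13), (17,G2,14), (21,G2,15.5), (21,G4,15.5), (22,G1,17)
Step 2: Sum ranks within each group.
R_1 = 38 (n_1 = 4)
R_2 = 37.5 (n_2 = 4)
R_3 = 30.5 (n_3 = 4)
R_4 = 47 (n_4 = 5)
Step 3: H = 12/(N(N+1)) * sum(R_i^2/n_i) - 3(N+1)
     = 12/(17*18) * (38^2/4 + 37.5^2/4 + 30.5^2/4 + 47^2/5) - 3*18
     = 0.039216 * 1386.92 - 54
     = 0.389216.
Step 4: Ties present; correction factor C = 1 - 60/(17^3 - 17) = 0.987745. Corrected H = 0.389216 / 0.987745 = 0.394045.
Step 5: Under H0, H ~ chi^2(3); p-value = 0.941470.
Step 6: alpha = 0.1. fail to reject H0.

H = 0.3940, df = 3, p = 0.941470, fail to reject H0.


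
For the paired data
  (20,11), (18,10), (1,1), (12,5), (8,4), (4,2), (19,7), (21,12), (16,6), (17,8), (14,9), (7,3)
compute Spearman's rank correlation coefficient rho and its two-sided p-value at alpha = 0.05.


Step 1: Rank x and y separately (midranks; no ties here).
rank(x): 20->11, 18->9, 1->1, 12->5, 8->4, 4->2, 19->10, 21->12, 16->7, 17->8, 14->6, 7->3
rank(y): 11->11, 10->10, 1->1, 5->5, 4->4, 2->2, 7->7, 12->12, 6->6, 8->8, 9->9, 3->3
Step 2: d_i = R_x(i) - R_y(i); compute d_i^2.
  (11-11)^2=0, (9-10)^2=1, (1-1)^2=0, (5-5)^2=0, (4-4)^2=0, (2-2)^2=0, (10-7)^2=9, (12-12)^2=0, (7-6)^2=1, (8-8)^2=0, (6-9)^2=9, (3-3)^2=0
sum(d^2) = 20.
Step 3: rho = 1 - 6*20 / (12*(12^2 - 1)) = 1 - 120/1716 = 0.930070.
Step 4: Under H0, t = rho * sqrt((n-2)/(1-rho^2)) = 8.0057 ~ t(10).
Step 5: Two-sided p-value from the t-distribution with 10 df = 0.000012.
Step 6: alpha = 0.05. reject H0.

rho = 0.9301, p = 0.000012, reject H0 at alpha = 0.05.


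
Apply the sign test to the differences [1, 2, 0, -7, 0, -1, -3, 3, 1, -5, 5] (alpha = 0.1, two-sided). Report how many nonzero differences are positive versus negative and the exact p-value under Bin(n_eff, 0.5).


Step 1: Discard zero differences. Original n = 11; n_eff = number of nonzero differences = 9.
Nonzero differences (with sign): +1, +2, -7, -1, -3, +3, +1, -5, +5
Step 2: Count signs: positive = 5, negative = 4.
Step 3: Under H0: P(positive) = 0.5, so the number of positives S ~ Bin(9, 0.5).
Step 4: Two-sided exact p-value = sum of Bin(9,0.5) probabilities at or below the observed probability = 1.000000.
Step 5: alpha = 0.1. fail to reject H0.

n_eff = 9, pos = 5, neg = 4, p = 1.000000, fail to reject H0.


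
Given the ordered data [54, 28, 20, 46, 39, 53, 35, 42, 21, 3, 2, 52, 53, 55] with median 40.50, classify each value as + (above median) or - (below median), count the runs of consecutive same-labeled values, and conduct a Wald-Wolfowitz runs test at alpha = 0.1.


Step 1: Compute median = 40.50; label A = above, B = below.
Labels in order: ABBABABABBBAAA  (n_A = 7, n_B = 7)
Step 2: Count runs R = 9.
Step 3: Under H0 (random ordering), E[R] = 2*n_A*n_B/(n_A+n_B) + 1 = 2*7*7/14 + 1 = 8.0000.
        Var[R] = 2*n_A*n_B*(2*n_A*n_B - n_A - n_B) / ((n_A+n_B)^2 * (n_A+n_B-1)) = 8232/2548 = 3.2308.
        SD[R] = 1.7974.
Step 4: Continuity-corrected z = (R - 0.5 - E[R]) / SD[R] = (9 - 0.5 - 8.0000) / 1.7974 = 0.2782.
Step 5: Two-sided p-value via normal approximation = 2*(1 - Phi(|z|)) = 0.780879.
Step 6: alpha = 0.1. fail to reject H0.

R = 9, z = 0.2782, p = 0.780879, fail to reject H0.


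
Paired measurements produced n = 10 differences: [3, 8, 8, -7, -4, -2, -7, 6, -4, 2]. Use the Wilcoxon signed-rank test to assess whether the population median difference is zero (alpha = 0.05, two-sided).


Step 1: Drop any zero differences (none here) and take |d_i|.
|d| = [3, 8, 8, 7, 4, 2, 7, 6, 4, 2]
Step 2: Midrank |d_i| (ties get averaged ranks).
ranks: |3|->3, |8|->9.5, |8|->9.5, |7|->7.5, |4|->4.5, |2|->1.5, |7|->7.5, |6|->6, |4|->4.5, |2|->1.5
Step 3: Attach original signs; sum ranks with positive sign and with negative sign.
W+ = 3 + 9.5 + 9.5 + 6 + 1.5 = 29.5
W- = 7.5 + 4.5 + 1.5 + 7.5 + 4.5 = 25.5
(Check: W+ + W- = 55 should equal n(n+1)/2 = 55.)
Step 4: Test statistic W = min(W+, W-) = 25.5.
Step 5: Ties in |d|, so use the tie-corrected normal approximation.
        E[W] = n(n+1)/4 = 10*11/4 = 27.5.
        Tie groups: |d|=2 (t=2), |d|=4 (t=2), |d|=7 (t=2), |d|=8 (t=2); sum(t^3 - t) = 24.
        Var[W] = n(n+1)(2n+1)/24 - sum(t^3-t)/48 = 2310/24 - 24/48 = 95.75.
        z = (W - E[W]) / sqrt(Var[W]) = (25.5 - 27.5) / 9.7852 = -0.2044.
        Two-sided p = 2*Phi(z) = 0.838048.
Step 6: alpha = 0.05. fail to reject H0.

W+ = 29.5, W- = 25.5, W = min = 25.5, p = 0.838048, fail to reject H0.


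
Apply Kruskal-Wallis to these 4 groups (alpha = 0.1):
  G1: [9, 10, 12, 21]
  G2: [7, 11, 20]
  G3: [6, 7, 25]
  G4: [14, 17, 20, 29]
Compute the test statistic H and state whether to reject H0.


Step 1: Combine all N = 14 observations and assign midranks.
sorted (value, group, rank): (6,G3,1), (7,G2,2.5), (7,G3,2.5), (9,G1,4), (10,G1,5), (11,G2,6), (12,G1,7), (14,G4,8), (17,G4,9), (20,G2,10.5), (20,G4,10.5), (21,G1,12), (25,G3,13), (29,G4,14)
Step 2: Sum ranks within each group.
R_1 = 28 (n_1 = 4)
R_2 = 19 (n_2 = 3)
R_3 = 16.5 (n_3 = 3)
R_4 = 41.5 (n_4 = 4)
Step 3: H = 12/(N(N+1)) * sum(R_i^2/n_i) - 3(N+1)
     = 12/(14*15) * (28^2/4 + 19^2/3 + 16.5^2/3 + 41.5^2/4) - 3*15
     = 0.057143 * 837.646 - 45
     = 2.865476.
Step 4: Ties present; correction factor C = 1 - 12/(14^3 - 14) = 0.995604. Corrected H = 2.865476 / 0.995604 = 2.878127.
Step 5: Under H0, H ~ chi^2(3); p-value = 0.410800.
Step 6: alpha = 0.1. fail to reject H0.

H = 2.8781, df = 3, p = 0.410800, fail to reject H0.


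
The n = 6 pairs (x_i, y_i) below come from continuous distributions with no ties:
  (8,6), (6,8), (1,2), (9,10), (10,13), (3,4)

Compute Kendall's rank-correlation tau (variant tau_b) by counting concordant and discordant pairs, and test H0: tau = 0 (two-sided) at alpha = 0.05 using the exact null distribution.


Step 1: Enumerate the 15 unordered pairs (i,j) with i<j and classify each by sign(x_j-x_i) * sign(y_j-y_i).
  (1,2):dx=-2,dy=+2->D; (1,3):dx=-7,dy=-4->C; (1,4):dx=+1,dy=+4->C; (1,5):dx=+2,dy=+7->C
  (1,6):dx=-5,dy=-2->C; (2,3):dx=-5,dy=-6->C; (2,4):dx=+3,dy=+2->C; (2,5):dx=+4,dy=+5->C
  (2,6):dx=-3,dy=-4->C; (3,4):dx=+8,dy=+8->C; (3,5):dx=+9,dy=+11->C; (3,6):dx=+2,dy=+2->C
  (4,5):dx=+1,dy=+3->C; (4,6):dx=-6,dy=-6->C; (5,6):dx=-7,dy=-9->C
Step 2: C = 14, D = 1, total pairs = 15.
Step 3: tau = (C - D)/(n(n-1)/2) = (14 - 1)/15 = 0.866667.
Step 4: Exact two-sided p-value (enumerate n! = 720 permutations of y under H0): p = 0.016667.
Step 5: alpha = 0.05. reject H0.

tau_b = 0.8667 (C=14, D=1), p = 0.016667, reject H0.


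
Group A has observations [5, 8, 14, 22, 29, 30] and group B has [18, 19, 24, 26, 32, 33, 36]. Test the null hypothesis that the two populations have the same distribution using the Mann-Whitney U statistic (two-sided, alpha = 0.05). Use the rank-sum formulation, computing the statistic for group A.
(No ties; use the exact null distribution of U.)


Step 1: Combine and sort all 13 observations; assign midranks.
sorted (value, group): (5,X), (8,X), (14,X), (18,Y), (19,Y), (22,X), (24,Y), (26,Y), (29,X), (30,X), (32,Y), (33,Y), (36,Y)
ranks: 5->1, 8->2, 14->3, 18->4, 19->5, 22->6, 24->7, 26->8, 29->9, 30->10, 32->11, 33->12, 36->13
Step 2: Rank sum for X: R1 = 1 + 2 + 3 + 6 + 9 + 10 = 31.
Step 3: U_X = R1 - n1(n1+1)/2 = 31 - 6*7/2 = 31 - 21 = 10.
       U_Y = n1*n2 - U_X = 42 - 10 = 32.
Step 4: No ties, so the exact null distribution of U (based on enumerating the C(13,6) = 1716 equally likely rank assignments) gives the two-sided p-value.
Step 5: p-value = 0.137529; compare to alpha = 0.05. fail to reject H0.

U_X = 10, p = 0.137529, fail to reject H0 at alpha = 0.05.


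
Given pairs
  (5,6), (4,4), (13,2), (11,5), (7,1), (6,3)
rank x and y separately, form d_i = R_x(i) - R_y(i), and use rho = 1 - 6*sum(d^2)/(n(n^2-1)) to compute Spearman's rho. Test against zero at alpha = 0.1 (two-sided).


Step 1: Rank x and y separately (midranks; no ties here).
rank(x): 5->2, 4->1, 13->6, 11->5, 7->4, 6->3
rank(y): 6->6, 4->4, 2->2, 5->5, 1->1, 3->3
Step 2: d_i = R_x(i) - R_y(i); compute d_i^2.
  (2-6)^2=16, (1-4)^2=9, (6-2)^2=16, (5-5)^2=0, (4-1)^2=9, (3-3)^2=0
sum(d^2) = 50.
Step 3: rho = 1 - 6*50 / (6*(6^2 - 1)) = 1 - 300/210 = -0.428571.
Step 4: Under H0, t = rho * sqrt((n-2)/(1-rho^2)) = -0.9487 ~ t(4).
Step 5: Two-sided p-value from the t-distribution with 4 df = 0.396501.
Step 6: alpha = 0.1. fail to reject H0.

rho = -0.4286, p = 0.396501, fail to reject H0 at alpha = 0.1.


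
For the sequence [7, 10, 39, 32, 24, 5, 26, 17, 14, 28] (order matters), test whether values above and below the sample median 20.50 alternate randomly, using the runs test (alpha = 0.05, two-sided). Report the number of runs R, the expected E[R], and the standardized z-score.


Step 1: Compute median = 20.50; label A = above, B = below.
Labels in order: BBAAABABBA  (n_A = 5, n_B = 5)
Step 2: Count runs R = 6.
Step 3: Under H0 (random ordering), E[R] = 2*n_A*n_B/(n_A+n_B) + 1 = 2*5*5/10 + 1 = 6.0000.
        Var[R] = 2*n_A*n_B*(2*n_A*n_B - n_A - n_B) / ((n_A+n_B)^2 * (n_A+n_B-1)) = 2000/900 = 2.2222.
        SD[R] = 1.4907.
Step 4: R = E[R], so z = 0 with no continuity correction.
Step 5: Two-sided p-value via normal approximation = 2*(1 - Phi(|z|)) = 1.000000.
Step 6: alpha = 0.05. fail to reject H0.

R = 6, z = 0.0000, p = 1.000000, fail to reject H0.


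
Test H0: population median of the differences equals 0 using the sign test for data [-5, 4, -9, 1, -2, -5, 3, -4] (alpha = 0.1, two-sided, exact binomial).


Step 1: Discard zero differences. Original n = 8; n_eff = number of nonzero differences = 8.
Nonzero differences (with sign): -5, +4, -9, +1, -2, -5, +3, -4
Step 2: Count signs: positive = 3, negative = 5.
Step 3: Under H0: P(positive) = 0.5, so the number of positives S ~ Bin(8, 0.5).
Step 4: Two-sided exact p-value = sum of Bin(8,0.5) probabilities at or below the observed probability = 0.726562.
Step 5: alpha = 0.1. fail to reject H0.

n_eff = 8, pos = 3, neg = 5, p = 0.726562, fail to reject H0.


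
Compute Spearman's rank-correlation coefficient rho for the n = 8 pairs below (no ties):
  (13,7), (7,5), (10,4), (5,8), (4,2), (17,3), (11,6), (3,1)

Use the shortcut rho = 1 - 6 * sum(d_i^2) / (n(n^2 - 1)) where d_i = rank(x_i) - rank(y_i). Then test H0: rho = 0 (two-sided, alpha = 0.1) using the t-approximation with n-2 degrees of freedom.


Step 1: Rank x and y separately (midranks; no ties here).
rank(x): 13->7, 7->4, 10->5, 5->3, 4->2, 17->8, 11->6, 3->1
rank(y): 7->7, 5->5, 4->4, 8->8, 2->2, 3->3, 6->6, 1->1
Step 2: d_i = R_x(i) - R_y(i); compute d_i^2.
  (7-7)^2=0, (4-5)^2=1, (5-4)^2=1, (3-8)^2=25, (2-2)^2=0, (8-3)^2=25, (6-6)^2=0, (1-1)^2=0
sum(d^2) = 52.
Step 3: rho = 1 - 6*52 / (8*(8^2 - 1)) = 1 - 312/504 = 0.380952.
Step 4: Under H0, t = rho * sqrt((n-2)/(1-rho^2)) = 1.0092 ~ t(6).
Step 5: Two-sided p-value from the t-distribution with 6 df = 0.351813.
Step 6: alpha = 0.1. fail to reject H0.

rho = 0.3810, p = 0.351813, fail to reject H0 at alpha = 0.1.


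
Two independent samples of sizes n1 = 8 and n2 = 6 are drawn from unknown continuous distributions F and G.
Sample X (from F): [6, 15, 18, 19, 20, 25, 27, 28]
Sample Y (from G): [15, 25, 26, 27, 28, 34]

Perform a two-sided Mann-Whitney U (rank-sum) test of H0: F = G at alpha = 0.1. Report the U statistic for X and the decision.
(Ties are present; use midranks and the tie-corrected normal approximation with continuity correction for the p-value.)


Step 1: Combine and sort all 14 observations; assign midranks.
sorted (value, group): (6,X), (15,X), (15,Y), (18,X), (19,X), (20,X), (25,X), (25,Y), (26,Y), (27,X), (27,Y), (28,X), (28,Y), (34,Y)
ranks: 6->1, 15->2.5, 15->2.5, 18->4, 19->5, 20->6, 25->7.5, 25->7.5, 26->9, 27->10.5, 27->10.5, 28->12.5, 28->12.5, 34->14
Step 2: Rank sum for X: R1 = 1 + 2.5 + 4 + 5 + 6 + 7.5 + 10.5 + 12.5 = 49.
Step 3: U_X = R1 - n1(n1+1)/2 = 49 - 8*9/2 = 49 - 36 = 13.
       U_Y = n1*n2 - U_X = 48 - 13 = 35.
Step 4: Ties are present, so use the tie-corrected normal approximation (with continuity correction) for the p-value.
Step 5: p-value = 0.173342; compare to alpha = 0.1. fail to reject H0.

U_X = 13, p = 0.173342, fail to reject H0 at alpha = 0.1.


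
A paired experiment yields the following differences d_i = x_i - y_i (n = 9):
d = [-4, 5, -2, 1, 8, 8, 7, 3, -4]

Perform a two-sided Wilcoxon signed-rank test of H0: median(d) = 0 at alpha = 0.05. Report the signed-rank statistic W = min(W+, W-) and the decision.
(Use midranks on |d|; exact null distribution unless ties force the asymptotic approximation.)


Step 1: Drop any zero differences (none here) and take |d_i|.
|d| = [4, 5, 2, 1, 8, 8, 7, 3, 4]
Step 2: Midrank |d_i| (ties get averaged ranks).
ranks: |4|->4.5, |5|->6, |2|->2, |1|->1, |8|->8.5, |8|->8.5, |7|->7, |3|->3, |4|->4.5
Step 3: Attach original signs; sum ranks with positive sign and with negative sign.
W+ = 6 + 1 + 8.5 + 8.5 + 7 + 3 = 34
W- = 4.5 + 2 + 4.5 = 11
(Check: W+ + W- = 45 should equal n(n+1)/2 = 45.)
Step 4: Test statistic W = min(W+, W-) = 11.
Step 5: Ties in |d|, so use the tie-corrected normal approximation.
        E[W] = n(n+1)/4 = 9*10/4 = 22.5.
        Tie groups: |d|=4 (t=2), |d|=8 (t=2); sum(t^3 - t) = 12.
        Var[W] = n(n+1)(2n+1)/24 - sum(t^3-t)/48 = 1710/24 - 12/48 = 71.
        z = (W - E[W]) / sqrt(Var[W]) = (11 - 22.5) / 8.4261 = -1.3648.
        Two-sided p = 2*Phi(z) = 0.172316.
Step 6: alpha = 0.05. fail to reject H0.

W+ = 34, W- = 11, W = min = 11, p = 0.172316, fail to reject H0.


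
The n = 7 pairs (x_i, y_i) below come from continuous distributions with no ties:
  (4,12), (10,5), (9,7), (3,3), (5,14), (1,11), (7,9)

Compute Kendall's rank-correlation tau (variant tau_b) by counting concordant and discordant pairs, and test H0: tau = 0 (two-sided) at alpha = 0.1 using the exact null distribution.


Step 1: Enumerate the 21 unordered pairs (i,j) with i<j and classify each by sign(x_j-x_i) * sign(y_j-y_i).
  (1,2):dx=+6,dy=-7->D; (1,3):dx=+5,dy=-5->D; (1,4):dx=-1,dy=-9->C; (1,5):dx=+1,dy=+2->C
  (1,6):dx=-3,dy=-1->C; (1,7):dx=+3,dy=-3->D; (2,3):dx=-1,dy=+2->D; (2,4):dx=-7,dy=-2->C
  (2,5):dx=-5,dy=+9->D; (2,6):dx=-9,dy=+6->D; (2,7):dx=-3,dy=+4->D; (3,4):dx=-6,dy=-4->C
  (3,5):dx=-4,dy=+7->D; (3,6):dx=-8,dy=+4->D; (3,7):dx=-2,dy=+2->D; (4,5):dx=+2,dy=+11->C
  (4,6):dx=-2,dy=+8->D; (4,7):dx=+4,dy=+6->C; (5,6):dx=-4,dy=-3->C; (5,7):dx=+2,dy=-5->D
  (6,7):dx=+6,dy=-2->D
Step 2: C = 8, D = 13, total pairs = 21.
Step 3: tau = (C - D)/(n(n-1)/2) = (8 - 13)/21 = -0.238095.
Step 4: Exact two-sided p-value (enumerate n! = 5040 permutations of y under H0): p = 0.561905.
Step 5: alpha = 0.1. fail to reject H0.

tau_b = -0.2381 (C=8, D=13), p = 0.561905, fail to reject H0.


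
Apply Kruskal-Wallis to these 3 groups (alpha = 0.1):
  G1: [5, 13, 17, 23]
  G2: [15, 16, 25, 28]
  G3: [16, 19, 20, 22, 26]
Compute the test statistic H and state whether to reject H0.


Step 1: Combine all N = 13 observations and assign midranks.
sorted (value, group, rank): (5,G1,1), (13,G1,2), (15,G2,3), (16,G2,4.5), (16,G3,4.5), (17,G1,6), (19,G3,7), (20,G3,8), (22,G3,9), (23,G1,10), (25,G2,11), (26,G3,12), (28,G2,13)
Step 2: Sum ranks within each group.
R_1 = 19 (n_1 = 4)
R_2 = 31.5 (n_2 = 4)
R_3 = 40.5 (n_3 = 5)
Step 3: H = 12/(N(N+1)) * sum(R_i^2/n_i) - 3(N+1)
     = 12/(13*14) * (19^2/4 + 31.5^2/4 + 40.5^2/5) - 3*14
     = 0.065934 * 666.362 - 42
     = 1.935989.
Step 4: Ties present; correction factor C = 1 - 6/(13^3 - 13) = 0.997253. Corrected H = 1.935989 / 0.997253 = 1.941322.
Step 5: Under H0, H ~ chi^2(2); p-value = 0.378832.
Step 6: alpha = 0.1. fail to reject H0.

H = 1.9413, df = 2, p = 0.378832, fail to reject H0.


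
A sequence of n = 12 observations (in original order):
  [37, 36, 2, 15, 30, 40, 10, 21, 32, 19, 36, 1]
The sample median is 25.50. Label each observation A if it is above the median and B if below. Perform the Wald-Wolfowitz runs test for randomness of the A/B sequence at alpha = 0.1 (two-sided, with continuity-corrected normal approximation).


Step 1: Compute median = 25.50; label A = above, B = below.
Labels in order: AABBAABBABAB  (n_A = 6, n_B = 6)
Step 2: Count runs R = 8.
Step 3: Under H0 (random ordering), E[R] = 2*n_A*n_B/(n_A+n_B) + 1 = 2*6*6/12 + 1 = 7.0000.
        Var[R] = 2*n_A*n_B*(2*n_A*n_B - n_A - n_B) / ((n_A+n_B)^2 * (n_A+n_B-1)) = 4320/1584 = 2.7273.
        SD[R] = 1.6514.
Step 4: Continuity-corrected z = (R - 0.5 - E[R]) / SD[R] = (8 - 0.5 - 7.0000) / 1.6514 = 0.3028.
Step 5: Two-sided p-value via normal approximation = 2*(1 - Phi(|z|)) = 0.762069.
Step 6: alpha = 0.1. fail to reject H0.

R = 8, z = 0.3028, p = 0.762069, fail to reject H0.


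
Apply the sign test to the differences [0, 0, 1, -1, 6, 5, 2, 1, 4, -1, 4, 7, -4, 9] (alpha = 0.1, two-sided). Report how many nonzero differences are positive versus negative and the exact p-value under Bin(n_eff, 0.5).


Step 1: Discard zero differences. Original n = 14; n_eff = number of nonzero differences = 12.
Nonzero differences (with sign): +1, -1, +6, +5, +2, +1, +4, -1, +4, +7, -4, +9
Step 2: Count signs: positive = 9, negative = 3.
Step 3: Under H0: P(positive) = 0.5, so the number of positives S ~ Bin(12, 0.5).
Step 4: Two-sided exact p-value = sum of Bin(12,0.5) probabilities at or below the observed probability = 0.145996.
Step 5: alpha = 0.1. fail to reject H0.

n_eff = 12, pos = 9, neg = 3, p = 0.145996, fail to reject H0.


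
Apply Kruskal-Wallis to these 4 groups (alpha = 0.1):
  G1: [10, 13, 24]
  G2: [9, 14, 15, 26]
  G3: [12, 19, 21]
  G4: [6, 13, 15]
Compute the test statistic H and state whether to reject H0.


Step 1: Combine all N = 13 observations and assign midranks.
sorted (value, group, rank): (6,G4,1), (9,G2,2), (10,G1,3), (12,G3,4), (13,G1,5.5), (13,G4,5.5), (14,G2,7), (15,G2,8.5), (15,G4,8.5), (19,G3,10), (21,G3,11), (24,G1,12), (26,G2,13)
Step 2: Sum ranks within each group.
R_1 = 20.5 (n_1 = 3)
R_2 = 30.5 (n_2 = 4)
R_3 = 25 (n_3 = 3)
R_4 = 15 (n_4 = 3)
Step 3: H = 12/(N(N+1)) * sum(R_i^2/n_i) - 3(N+1)
     = 12/(13*14) * (20.5^2/3 + 30.5^2/4 + 25^2/3 + 15^2/3) - 3*14
     = 0.065934 * 655.979 - 42
     = 1.251374.
Step 4: Ties present; correction factor C = 1 - 12/(13^3 - 13) = 0.994505. Corrected H = 1.251374 / 0.994505 = 1.258287.
Step 5: Under H0, H ~ chi^2(3); p-value = 0.739061.
Step 6: alpha = 0.1. fail to reject H0.

H = 1.2583, df = 3, p = 0.739061, fail to reject H0.


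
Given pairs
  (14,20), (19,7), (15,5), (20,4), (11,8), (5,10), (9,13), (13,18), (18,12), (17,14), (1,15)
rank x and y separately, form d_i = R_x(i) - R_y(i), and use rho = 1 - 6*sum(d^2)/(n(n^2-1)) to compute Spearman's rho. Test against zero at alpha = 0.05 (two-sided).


Step 1: Rank x and y separately (midranks; no ties here).
rank(x): 14->6, 19->10, 15->7, 20->11, 11->4, 5->2, 9->3, 13->5, 18->9, 17->8, 1->1
rank(y): 20->11, 7->3, 5->2, 4->1, 8->4, 10->5, 13->7, 18->10, 12->6, 14->8, 15->9
Step 2: d_i = R_x(i) - R_y(i); compute d_i^2.
  (6-11)^2=25, (10-3)^2=49, (7-2)^2=25, (11-1)^2=100, (4-4)^2=0, (2-5)^2=9, (3-7)^2=16, (5-10)^2=25, (9-6)^2=9, (8-8)^2=0, (1-9)^2=64
sum(d^2) = 322.
Step 3: rho = 1 - 6*322 / (11*(11^2 - 1)) = 1 - 1932/1320 = -0.463636.
Step 4: Under H0, t = rho * sqrt((n-2)/(1-rho^2)) = -1.5698 ~ t(9).
Step 5: Two-sided p-value from the t-distribution with 9 df = 0.150901.
Step 6: alpha = 0.05. fail to reject H0.

rho = -0.4636, p = 0.150901, fail to reject H0 at alpha = 0.05.


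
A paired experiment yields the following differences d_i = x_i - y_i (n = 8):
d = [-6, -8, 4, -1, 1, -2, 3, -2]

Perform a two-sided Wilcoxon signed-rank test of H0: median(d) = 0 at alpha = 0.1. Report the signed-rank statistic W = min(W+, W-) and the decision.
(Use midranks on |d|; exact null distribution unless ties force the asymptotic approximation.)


Step 1: Drop any zero differences (none here) and take |d_i|.
|d| = [6, 8, 4, 1, 1, 2, 3, 2]
Step 2: Midrank |d_i| (ties get averaged ranks).
ranks: |6|->7, |8|->8, |4|->6, |1|->1.5, |1|->1.5, |2|->3.5, |3|->5, |2|->3.5
Step 3: Attach original signs; sum ranks with positive sign and with negative sign.
W+ = 6 + 1.5 + 5 = 12.5
W- = 7 + 8 + 1.5 + 3.5 + 3.5 = 23.5
(Check: W+ + W- = 36 should equal n(n+1)/2 = 36.)
Step 4: Test statistic W = min(W+, W-) = 12.5.
Step 5: Ties in |d|, so use the tie-corrected normal approximation.
        E[W] = n(n+1)/4 = 8*9/4 = 18.
        Tie groups: |d|=1 (t=2), |d|=2 (t=2); sum(t^3 - t) = 12.
        Var[W] = n(n+1)(2n+1)/24 - sum(t^3-t)/48 = 1224/24 - 12/48 = 50.75.
        z = (W - E[W]) / sqrt(Var[W]) = (12.5 - 18) / 7.1239 = -0.7720.
        Two-sided p = 2*Phi(z) = 0.440086.
Step 6: alpha = 0.1. fail to reject H0.

W+ = 12.5, W- = 23.5, W = min = 12.5, p = 0.440086, fail to reject H0.


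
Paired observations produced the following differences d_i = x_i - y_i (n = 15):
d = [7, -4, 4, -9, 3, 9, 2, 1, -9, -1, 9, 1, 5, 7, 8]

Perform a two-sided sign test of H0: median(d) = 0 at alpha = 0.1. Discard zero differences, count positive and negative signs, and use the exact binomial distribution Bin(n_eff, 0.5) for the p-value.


Step 1: Discard zero differences. Original n = 15; n_eff = number of nonzero differences = 15.
Nonzero differences (with sign): +7, -4, +4, -9, +3, +9, +2, +1, -9, -1, +9, +1, +5, +7, +8
Step 2: Count signs: positive = 11, negative = 4.
Step 3: Under H0: P(positive) = 0.5, so the number of positives S ~ Bin(15, 0.5).
Step 4: Two-sided exact p-value = sum of Bin(15,0.5) probabilities at or below the observed probability = 0.118469.
Step 5: alpha = 0.1. fail to reject H0.

n_eff = 15, pos = 11, neg = 4, p = 0.118469, fail to reject H0.


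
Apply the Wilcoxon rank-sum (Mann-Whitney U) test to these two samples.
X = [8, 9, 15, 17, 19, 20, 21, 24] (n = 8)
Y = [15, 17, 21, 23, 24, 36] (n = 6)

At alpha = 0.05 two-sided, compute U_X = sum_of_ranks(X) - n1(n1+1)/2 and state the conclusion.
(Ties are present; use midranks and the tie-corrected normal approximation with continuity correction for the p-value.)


Step 1: Combine and sort all 14 observations; assign midranks.
sorted (value, group): (8,X), (9,X), (15,X), (15,Y), (17,X), (17,Y), (19,X), (20,X), (21,X), (21,Y), (23,Y), (24,X), (24,Y), (36,Y)
ranks: 8->1, 9->2, 15->3.5, 15->3.5, 17->5.5, 17->5.5, 19->7, 20->8, 21->9.5, 21->9.5, 23->11, 24->12.5, 24->12.5, 36->14
Step 2: Rank sum for X: R1 = 1 + 2 + 3.5 + 5.5 + 7 + 8 + 9.5 + 12.5 = 49.
Step 3: U_X = R1 - n1(n1+1)/2 = 49 - 8*9/2 = 49 - 36 = 13.
       U_Y = n1*n2 - U_X = 48 - 13 = 35.
Step 4: Ties are present, so use the tie-corrected normal approximation (with continuity correction) for the p-value.
Step 5: p-value = 0.173342; compare to alpha = 0.05. fail to reject H0.

U_X = 13, p = 0.173342, fail to reject H0 at alpha = 0.05.


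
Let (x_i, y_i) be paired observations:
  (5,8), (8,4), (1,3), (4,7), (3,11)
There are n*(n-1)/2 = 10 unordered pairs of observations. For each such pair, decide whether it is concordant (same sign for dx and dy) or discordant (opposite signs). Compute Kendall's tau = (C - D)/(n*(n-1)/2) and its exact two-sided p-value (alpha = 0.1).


Step 1: Enumerate the 10 unordered pairs (i,j) with i<j and classify each by sign(x_j-x_i) * sign(y_j-y_i).
  (1,2):dx=+3,dy=-4->D; (1,3):dx=-4,dy=-5->C; (1,4):dx=-1,dy=-1->C; (1,5):dx=-2,dy=+3->D
  (2,3):dx=-7,dy=-1->C; (2,4):dx=-4,dy=+3->D; (2,5):dx=-5,dy=+7->D; (3,4):dx=+3,dy=+4->C
  (3,5):dx=+2,dy=+8->C; (4,5):dx=-1,dy=+4->D
Step 2: C = 5, D = 5, total pairs = 10.
Step 3: tau = (C - D)/(n(n-1)/2) = (5 - 5)/10 = 0.000000.
Step 4: Exact two-sided p-value (enumerate n! = 120 permutations of y under H0): p = 1.000000.
Step 5: alpha = 0.1. fail to reject H0.

tau_b = 0.0000 (C=5, D=5), p = 1.000000, fail to reject H0.


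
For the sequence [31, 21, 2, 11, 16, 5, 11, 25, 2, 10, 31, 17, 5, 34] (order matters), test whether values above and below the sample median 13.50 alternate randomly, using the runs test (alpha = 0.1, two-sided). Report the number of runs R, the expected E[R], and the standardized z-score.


Step 1: Compute median = 13.50; label A = above, B = below.
Labels in order: AABBABBABBAABA  (n_A = 7, n_B = 7)
Step 2: Count runs R = 9.
Step 3: Under H0 (random ordering), E[R] = 2*n_A*n_B/(n_A+n_B) + 1 = 2*7*7/14 + 1 = 8.0000.
        Var[R] = 2*n_A*n_B*(2*n_A*n_B - n_A - n_B) / ((n_A+n_B)^2 * (n_A+n_B-1)) = 8232/2548 = 3.2308.
        SD[R] = 1.7974.
Step 4: Continuity-corrected z = (R - 0.5 - E[R]) / SD[R] = (9 - 0.5 - 8.0000) / 1.7974 = 0.2782.
Step 5: Two-sided p-value via normal approximation = 2*(1 - Phi(|z|)) = 0.780879.
Step 6: alpha = 0.1. fail to reject H0.

R = 9, z = 0.2782, p = 0.780879, fail to reject H0.


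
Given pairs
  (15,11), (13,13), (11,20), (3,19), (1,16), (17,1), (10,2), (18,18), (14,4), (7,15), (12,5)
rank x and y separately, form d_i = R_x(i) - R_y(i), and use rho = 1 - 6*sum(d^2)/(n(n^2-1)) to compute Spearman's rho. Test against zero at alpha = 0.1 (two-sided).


Step 1: Rank x and y separately (midranks; no ties here).
rank(x): 15->9, 13->7, 11->5, 3->2, 1->1, 17->10, 10->4, 18->11, 14->8, 7->3, 12->6
rank(y): 11->5, 13->6, 20->11, 19->10, 16->8, 1->1, 2->2, 18->9, 4->3, 15->7, 5->4
Step 2: d_i = R_x(i) - R_y(i); compute d_i^2.
  (9-5)^2=16, (7-6)^2=1, (5-11)^2=36, (2-10)^2=64, (1-8)^2=49, (10-1)^2=81, (4-2)^2=4, (11-9)^2=4, (8-3)^2=25, (3-7)^2=16, (6-4)^2=4
sum(d^2) = 300.
Step 3: rho = 1 - 6*300 / (11*(11^2 - 1)) = 1 - 1800/1320 = -0.363636.
Step 4: Under H0, t = rho * sqrt((n-2)/(1-rho^2)) = -1.1711 ~ t(9).
Step 5: Two-sided p-value from the t-distribution with 9 df = 0.271638.
Step 6: alpha = 0.1. fail to reject H0.

rho = -0.3636, p = 0.271638, fail to reject H0 at alpha = 0.1.


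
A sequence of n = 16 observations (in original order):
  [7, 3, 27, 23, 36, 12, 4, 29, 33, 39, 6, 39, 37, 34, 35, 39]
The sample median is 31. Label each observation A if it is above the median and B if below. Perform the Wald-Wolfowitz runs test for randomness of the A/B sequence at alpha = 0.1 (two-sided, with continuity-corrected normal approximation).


Step 1: Compute median = 31; label A = above, B = below.
Labels in order: BBBBABBBAABAAAAA  (n_A = 8, n_B = 8)
Step 2: Count runs R = 6.
Step 3: Under H0 (random ordering), E[R] = 2*n_A*n_B/(n_A+n_B) + 1 = 2*8*8/16 + 1 = 9.0000.
        Var[R] = 2*n_A*n_B*(2*n_A*n_B - n_A - n_B) / ((n_A+n_B)^2 * (n_A+n_B-1)) = 14336/3840 = 3.7333.
        SD[R] = 1.9322.
Step 4: Continuity-corrected z = (R + 0.5 - E[R]) / SD[R] = (6 + 0.5 - 9.0000) / 1.9322 = -1.2939.
Step 5: Two-sided p-value via normal approximation = 2*(1 - Phi(|z|)) = 0.195709.
Step 6: alpha = 0.1. fail to reject H0.

R = 6, z = -1.2939, p = 0.195709, fail to reject H0.


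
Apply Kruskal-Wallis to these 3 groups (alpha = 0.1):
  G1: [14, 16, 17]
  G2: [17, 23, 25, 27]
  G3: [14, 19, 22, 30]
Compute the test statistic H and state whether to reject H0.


Step 1: Combine all N = 11 observations and assign midranks.
sorted (value, group, rank): (14,G1,1.5), (14,G3,1.5), (16,G1,3), (17,G1,4.5), (17,G2,4.5), (19,G3,6), (22,G3,7), (23,G2,8), (25,G2,9), (27,G2,10), (30,G3,11)
Step 2: Sum ranks within each group.
R_1 = 9 (n_1 = 3)
R_2 = 31.5 (n_2 = 4)
R_3 = 25.5 (n_3 = 4)
Step 3: H = 12/(N(N+1)) * sum(R_i^2/n_i) - 3(N+1)
     = 12/(11*12) * (9^2/3 + 31.5^2/4 + 25.5^2/4) - 3*12
     = 0.090909 * 437.625 - 36
     = 3.784091.
Step 4: Ties present; correction factor C = 1 - 12/(11^3 - 11) = 0.990909. Corrected H = 3.784091 / 0.990909 = 3.818807.
Step 5: Under H0, H ~ chi^2(2); p-value = 0.148169.
Step 6: alpha = 0.1. fail to reject H0.

H = 3.8188, df = 2, p = 0.148169, fail to reject H0.


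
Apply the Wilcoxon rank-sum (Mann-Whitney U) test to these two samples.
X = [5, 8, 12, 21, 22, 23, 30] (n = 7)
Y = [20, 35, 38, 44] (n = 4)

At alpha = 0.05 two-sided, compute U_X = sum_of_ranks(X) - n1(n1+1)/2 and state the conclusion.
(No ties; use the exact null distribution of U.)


Step 1: Combine and sort all 11 observations; assign midranks.
sorted (value, group): (5,X), (8,X), (12,X), (20,Y), (21,X), (22,X), (23,X), (30,X), (35,Y), (38,Y), (44,Y)
ranks: 5->1, 8->2, 12->3, 20->4, 21->5, 22->6, 23->7, 30->8, 35->9, 38->10, 44->11
Step 2: Rank sum for X: R1 = 1 + 2 + 3 + 5 + 6 + 7 + 8 = 32.
Step 3: U_X = R1 - n1(n1+1)/2 = 32 - 7*8/2 = 32 - 28 = 4.
       U_Y = n1*n2 - U_X = 28 - 4 = 24.
Step 4: No ties, so the exact null distribution of U (based on enumerating the C(11,7) = 330 equally likely rank assignments) gives the two-sided p-value.
Step 5: p-value = 0.072727; compare to alpha = 0.05. fail to reject H0.

U_X = 4, p = 0.072727, fail to reject H0 at alpha = 0.05.


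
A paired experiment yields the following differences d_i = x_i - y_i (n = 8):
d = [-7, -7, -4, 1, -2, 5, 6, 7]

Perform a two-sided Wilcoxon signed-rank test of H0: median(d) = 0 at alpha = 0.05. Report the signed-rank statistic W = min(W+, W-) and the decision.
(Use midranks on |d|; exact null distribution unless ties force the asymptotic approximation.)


Step 1: Drop any zero differences (none here) and take |d_i|.
|d| = [7, 7, 4, 1, 2, 5, 6, 7]
Step 2: Midrank |d_i| (ties get averaged ranks).
ranks: |7|->7, |7|->7, |4|->3, |1|->1, |2|->2, |5|->4, |6|->5, |7|->7
Step 3: Attach original signs; sum ranks with positive sign and with negative sign.
W+ = 1 + 4 + 5 + 7 = 17
W- = 7 + 7 + 3 + 2 = 19
(Check: W+ + W- = 36 should equal n(n+1)/2 = 36.)
Step 4: Test statistic W = min(W+, W-) = 17.
Step 5: Ties in |d|, so use the tie-corrected normal approximation.
        E[W] = n(n+1)/4 = 8*9/4 = 18.
        Tie groups: |d|=7 (t=3); sum(t^3 - t) = 24.
        Var[W] = n(n+1)(2n+1)/24 - sum(t^3-t)/48 = 1224/24 - 24/48 = 50.5.
        z = (W - E[W]) / sqrt(Var[W]) = (17 - 18) / 7.1063 = -0.1407.
        Two-sided p = 2*Phi(z) = 0.888092.
Step 6: alpha = 0.05. fail to reject H0.

W+ = 17, W- = 19, W = min = 17, p = 0.888092, fail to reject H0.


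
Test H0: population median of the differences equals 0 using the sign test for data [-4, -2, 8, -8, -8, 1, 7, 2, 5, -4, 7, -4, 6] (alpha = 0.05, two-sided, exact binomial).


Step 1: Discard zero differences. Original n = 13; n_eff = number of nonzero differences = 13.
Nonzero differences (with sign): -4, -2, +8, -8, -8, +1, +7, +2, +5, -4, +7, -4, +6
Step 2: Count signs: positive = 7, negative = 6.
Step 3: Under H0: P(positive) = 0.5, so the number of positives S ~ Bin(13, 0.5).
Step 4: Two-sided exact p-value = sum of Bin(13,0.5) probabilities at or below the observed probability = 1.000000.
Step 5: alpha = 0.05. fail to reject H0.

n_eff = 13, pos = 7, neg = 6, p = 1.000000, fail to reject H0.


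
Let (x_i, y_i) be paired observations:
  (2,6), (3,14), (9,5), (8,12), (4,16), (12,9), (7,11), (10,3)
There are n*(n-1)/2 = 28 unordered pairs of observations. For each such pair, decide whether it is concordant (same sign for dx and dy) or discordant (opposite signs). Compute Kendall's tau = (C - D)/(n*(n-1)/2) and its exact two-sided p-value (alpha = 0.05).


Step 1: Enumerate the 28 unordered pairs (i,j) with i<j and classify each by sign(x_j-x_i) * sign(y_j-y_i).
  (1,2):dx=+1,dy=+8->C; (1,3):dx=+7,dy=-1->D; (1,4):dx=+6,dy=+6->C; (1,5):dx=+2,dy=+10->C
  (1,6):dx=+10,dy=+3->C; (1,7):dx=+5,dy=+5->C; (1,8):dx=+8,dy=-3->D; (2,3):dx=+6,dy=-9->D
  (2,4):dx=+5,dy=-2->D; (2,5):dx=+1,dy=+2->C; (2,6):dx=+9,dy=-5->D; (2,7):dx=+4,dy=-3->D
  (2,8):dx=+7,dy=-11->D; (3,4):dx=-1,dy=+7->D; (3,5):dx=-5,dy=+11->D; (3,6):dx=+3,dy=+4->C
  (3,7):dx=-2,dy=+6->D; (3,8):dx=+1,dy=-2->D; (4,5):dx=-4,dy=+4->D; (4,6):dx=+4,dy=-3->D
  (4,7):dx=-1,dy=-1->C; (4,8):dx=+2,dy=-9->D; (5,6):dx=+8,dy=-7->D; (5,7):dx=+3,dy=-5->D
  (5,8):dx=+6,dy=-13->D; (6,7):dx=-5,dy=+2->D; (6,8):dx=-2,dy=-6->C; (7,8):dx=+3,dy=-8->D
Step 2: C = 9, D = 19, total pairs = 28.
Step 3: tau = (C - D)/(n(n-1)/2) = (9 - 19)/28 = -0.357143.
Step 4: Exact two-sided p-value (enumerate n! = 40320 permutations of y under H0): p = 0.275099.
Step 5: alpha = 0.05. fail to reject H0.

tau_b = -0.3571 (C=9, D=19), p = 0.275099, fail to reject H0.


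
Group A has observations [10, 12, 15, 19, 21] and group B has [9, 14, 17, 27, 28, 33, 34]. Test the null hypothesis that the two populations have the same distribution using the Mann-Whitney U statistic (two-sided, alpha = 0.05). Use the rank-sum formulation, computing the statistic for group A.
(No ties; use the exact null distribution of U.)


Step 1: Combine and sort all 12 observations; assign midranks.
sorted (value, group): (9,Y), (10,X), (12,X), (14,Y), (15,X), (17,Y), (19,X), (21,X), (27,Y), (28,Y), (33,Y), (34,Y)
ranks: 9->1, 10->2, 12->3, 14->4, 15->5, 17->6, 19->7, 21->8, 27->9, 28->10, 33->11, 34->12
Step 2: Rank sum for X: R1 = 2 + 3 + 5 + 7 + 8 = 25.
Step 3: U_X = R1 - n1(n1+1)/2 = 25 - 5*6/2 = 25 - 15 = 10.
       U_Y = n1*n2 - U_X = 35 - 10 = 25.
Step 4: No ties, so the exact null distribution of U (based on enumerating the C(12,5) = 792 equally likely rank assignments) gives the two-sided p-value.
Step 5: p-value = 0.267677; compare to alpha = 0.05. fail to reject H0.

U_X = 10, p = 0.267677, fail to reject H0 at alpha = 0.05.


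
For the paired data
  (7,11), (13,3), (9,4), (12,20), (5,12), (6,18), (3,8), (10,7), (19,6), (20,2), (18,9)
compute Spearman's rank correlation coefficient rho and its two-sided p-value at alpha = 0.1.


Step 1: Rank x and y separately (midranks; no ties here).
rank(x): 7->4, 13->8, 9->5, 12->7, 5->2, 6->3, 3->1, 10->6, 19->10, 20->11, 18->9
rank(y): 11->8, 3->2, 4->3, 20->11, 12->9, 18->10, 8->6, 7->5, 6->4, 2->1, 9->7
Step 2: d_i = R_x(i) - R_y(i); compute d_i^2.
  (4-8)^2=16, (8-2)^2=36, (5-3)^2=4, (7-11)^2=16, (2-9)^2=49, (3-10)^2=49, (1-6)^2=25, (6-5)^2=1, (10-4)^2=36, (11-1)^2=100, (9-7)^2=4
sum(d^2) = 336.
Step 3: rho = 1 - 6*336 / (11*(11^2 - 1)) = 1 - 2016/1320 = -0.527273.
Step 4: Under H0, t = rho * sqrt((n-2)/(1-rho^2)) = -1.8616 ~ t(9).
Step 5: Two-sided p-value from the t-distribution with 9 df = 0.095565.
Step 6: alpha = 0.1. reject H0.

rho = -0.5273, p = 0.095565, reject H0 at alpha = 0.1.


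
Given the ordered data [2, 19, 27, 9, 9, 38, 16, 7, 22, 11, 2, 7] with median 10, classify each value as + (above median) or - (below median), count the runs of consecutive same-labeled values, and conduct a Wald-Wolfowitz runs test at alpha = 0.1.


Step 1: Compute median = 10; label A = above, B = below.
Labels in order: BAABBAABAABB  (n_A = 6, n_B = 6)
Step 2: Count runs R = 7.
Step 3: Under H0 (random ordering), E[R] = 2*n_A*n_B/(n_A+n_B) + 1 = 2*6*6/12 + 1 = 7.0000.
        Var[R] = 2*n_A*n_B*(2*n_A*n_B - n_A - n_B) / ((n_A+n_B)^2 * (n_A+n_B-1)) = 4320/1584 = 2.7273.
        SD[R] = 1.6514.
Step 4: R = E[R], so z = 0 with no continuity correction.
Step 5: Two-sided p-value via normal approximation = 2*(1 - Phi(|z|)) = 1.000000.
Step 6: alpha = 0.1. fail to reject H0.

R = 7, z = 0.0000, p = 1.000000, fail to reject H0.


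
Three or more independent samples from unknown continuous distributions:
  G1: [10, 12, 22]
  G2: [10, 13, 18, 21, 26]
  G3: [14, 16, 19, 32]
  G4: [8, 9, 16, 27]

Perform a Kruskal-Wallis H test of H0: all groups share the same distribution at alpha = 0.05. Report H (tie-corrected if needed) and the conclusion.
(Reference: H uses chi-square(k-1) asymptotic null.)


Step 1: Combine all N = 16 observations and assign midranks.
sorted (value, group, rank): (8,G4,1), (9,G4,2), (10,G1,3.5), (10,G2,3.5), (12,G1,5), (13,G2,6), (14,G3,7), (16,G3,8.5), (16,G4,8.5), (18,G2,10), (19,G3,11), (21,G2,12), (22,G1,13), (26,G2,14), (27,G4,15), (32,G3,16)
Step 2: Sum ranks within each group.
R_1 = 21.5 (n_1 = 3)
R_2 = 45.5 (n_2 = 5)
R_3 = 42.5 (n_3 = 4)
R_4 = 26.5 (n_4 = 4)
Step 3: H = 12/(N(N+1)) * sum(R_i^2/n_i) - 3(N+1)
     = 12/(16*17) * (21.5^2/3 + 45.5^2/5 + 42.5^2/4 + 26.5^2/4) - 3*17
     = 0.044118 * 1195.26 - 51
     = 1.731985.
Step 4: Ties present; correction factor C = 1 - 12/(16^3 - 16) = 0.997059. Corrected H = 1.731985 / 0.997059 = 1.737094.
Step 5: Under H0, H ~ chi^2(3); p-value = 0.628719.
Step 6: alpha = 0.05. fail to reject H0.

H = 1.7371, df = 3, p = 0.628719, fail to reject H0.


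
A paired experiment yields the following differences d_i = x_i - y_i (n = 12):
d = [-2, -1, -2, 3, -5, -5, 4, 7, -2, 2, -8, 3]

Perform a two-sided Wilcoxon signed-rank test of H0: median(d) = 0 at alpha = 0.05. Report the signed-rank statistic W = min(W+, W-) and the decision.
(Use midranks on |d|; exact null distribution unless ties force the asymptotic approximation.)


Step 1: Drop any zero differences (none here) and take |d_i|.
|d| = [2, 1, 2, 3, 5, 5, 4, 7, 2, 2, 8, 3]
Step 2: Midrank |d_i| (ties get averaged ranks).
ranks: |2|->3.5, |1|->1, |2|->3.5, |3|->6.5, |5|->9.5, |5|->9.5, |4|->8, |7|->11, |2|->3.5, |2|->3.5, |8|->12, |3|->6.5
Step 3: Attach original signs; sum ranks with positive sign and with negative sign.
W+ = 6.5 + 8 + 11 + 3.5 + 6.5 = 35.5
W- = 3.5 + 1 + 3.5 + 9.5 + 9.5 + 3.5 + 12 = 42.5
(Check: W+ + W- = 78 should equal n(n+1)/2 = 78.)
Step 4: Test statistic W = min(W+, W-) = 35.5.
Step 5: Ties in |d|, so use the tie-corrected normal approximation.
        E[W] = n(n+1)/4 = 12*13/4 = 39.
        Tie groups: |d|=2 (t=4), |d|=3 (t=2), |d|=5 (t=2); sum(t^3 - t) = 72.
        Var[W] = n(n+1)(2n+1)/24 - sum(t^3-t)/48 = 3900/24 - 72/48 = 161.
        z = (W - E[W]) / sqrt(Var[W]) = (35.5 - 39) / 12.6886 = -0.2758.
        Two-sided p = 2*Phi(z) = 0.782672.
Step 6: alpha = 0.05. fail to reject H0.

W+ = 35.5, W- = 42.5, W = min = 35.5, p = 0.782672, fail to reject H0.


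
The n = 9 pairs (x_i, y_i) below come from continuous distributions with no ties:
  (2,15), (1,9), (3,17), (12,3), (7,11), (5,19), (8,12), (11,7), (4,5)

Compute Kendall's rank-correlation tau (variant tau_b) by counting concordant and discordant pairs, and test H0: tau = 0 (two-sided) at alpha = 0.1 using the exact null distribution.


Step 1: Enumerate the 36 unordered pairs (i,j) with i<j and classify each by sign(x_j-x_i) * sign(y_j-y_i).
  (1,2):dx=-1,dy=-6->C; (1,3):dx=+1,dy=+2->C; (1,4):dx=+10,dy=-12->D; (1,5):dx=+5,dy=-4->D
  (1,6):dx=+3,dy=+4->C; (1,7):dx=+6,dy=-3->D; (1,8):dx=+9,dy=-8->D; (1,9):dx=+2,dy=-10->D
  (2,3):dx=+2,dy=+8->C; (2,4):dx=+11,dy=-6->D; (2,5):dx=+6,dy=+2->C; (2,6):dx=+4,dy=+10->C
  (2,7):dx=+7,dy=+3->C; (2,8):dx=+10,dy=-2->D; (2,9):dx=+3,dy=-4->D; (3,4):dx=+9,dy=-14->D
  (3,5):dx=+4,dy=-6->D; (3,6):dx=+2,dy=+2->C; (3,7):dx=+5,dy=-5->D; (3,8):dx=+8,dy=-10->D
  (3,9):dx=+1,dy=-12->D; (4,5):dx=-5,dy=+8->D; (4,6):dx=-7,dy=+16->D; (4,7):dx=-4,dy=+9->D
  (4,8):dx=-1,dy=+4->D; (4,9):dx=-8,dy=+2->D; (5,6):dx=-2,dy=+8->D; (5,7):dx=+1,dy=+1->C
  (5,8):dx=+4,dy=-4->D; (5,9):dx=-3,dy=-6->C; (6,7):dx=+3,dy=-7->D; (6,8):dx=+6,dy=-12->D
  (6,9):dx=-1,dy=-14->C; (7,8):dx=+3,dy=-5->D; (7,9):dx=-4,dy=-7->C; (8,9):dx=-7,dy=-2->C
Step 2: C = 13, D = 23, total pairs = 36.
Step 3: tau = (C - D)/(n(n-1)/2) = (13 - 23)/36 = -0.277778.
Step 4: Exact two-sided p-value (enumerate n! = 362880 permutations of y under H0): p = 0.358488.
Step 5: alpha = 0.1. fail to reject H0.

tau_b = -0.2778 (C=13, D=23), p = 0.358488, fail to reject H0.
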